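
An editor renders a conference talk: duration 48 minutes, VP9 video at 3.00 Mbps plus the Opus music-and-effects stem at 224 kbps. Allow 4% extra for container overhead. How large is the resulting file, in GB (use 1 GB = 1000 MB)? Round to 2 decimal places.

1.21 GB

48 min = 2880 s
Audio: 224 kbps = 0.224 Mbps.
Total bitrate: 3.00 + 0.224 = 3.224 Mbps.
Stream data: 3.224 Mbps × 2880 s = 9285.1 Mb.
With 4% container overhead: ×1.04.
9,657 Mb ÷ 8 = 1,207 MB → 1.207 GB.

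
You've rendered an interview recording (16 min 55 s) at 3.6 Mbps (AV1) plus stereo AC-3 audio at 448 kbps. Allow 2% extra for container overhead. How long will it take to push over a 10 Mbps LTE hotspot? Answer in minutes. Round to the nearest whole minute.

16 min 55 s = 1015 s
Audio: 448 kbps = 0.448 Mbps.
Total bitrate: 4.048 Mbps.
File: 4.048 Mbps × 1015 s = 4108.7 Mb.
With 2% container overhead: ×1.02. → 4190.9 Mb.
At 10 Mbps: 4190.9 / 10 = 419.1 s ≈ 6.98 minutes.

7 minutes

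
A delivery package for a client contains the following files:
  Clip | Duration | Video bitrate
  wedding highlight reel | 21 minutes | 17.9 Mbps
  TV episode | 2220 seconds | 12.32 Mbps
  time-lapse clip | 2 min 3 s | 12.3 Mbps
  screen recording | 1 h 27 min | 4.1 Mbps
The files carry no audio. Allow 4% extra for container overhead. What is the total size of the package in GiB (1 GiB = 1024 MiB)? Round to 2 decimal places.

8.82 GiB

wedding highlight reel: 17.900 Mbps × 1260 s × 1.04 = 23456.2 Mb
TV episode: 12.320 Mbps × 2220 s × 1.04 = 28444.4 Mb
time-lapse clip: 12.300 Mbps × 123 s × 1.04 = 1573.4 Mb
screen recording: 4.100 Mbps × 5220 s × 1.04 = 22258.1 Mb
Total: 75732.1 Mb = 9466.5 MB.
= 8.816 GiB.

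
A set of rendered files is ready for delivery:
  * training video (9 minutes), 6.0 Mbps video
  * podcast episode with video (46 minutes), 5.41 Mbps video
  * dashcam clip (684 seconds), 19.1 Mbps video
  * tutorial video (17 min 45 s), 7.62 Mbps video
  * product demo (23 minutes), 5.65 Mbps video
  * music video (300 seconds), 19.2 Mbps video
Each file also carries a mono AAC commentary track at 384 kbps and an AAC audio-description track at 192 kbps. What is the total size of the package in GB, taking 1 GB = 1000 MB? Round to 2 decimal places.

Audio total: 384 + 192 = 576 kbps = 0.576 Mbps.
training video: 6.576 Mbps × 540 s = 3551.0 Mb
podcast episode with video: 5.986 Mbps × 2760 s = 16521.4 Mb
dashcam clip: 19.676 Mbps × 684 s = 13458.4 Mb
tutorial video: 8.196 Mbps × 1065 s = 8728.7 Mb
product demo: 6.226 Mbps × 1380 s = 8591.9 Mb
music video: 19.776 Mbps × 300 s = 5932.8 Mb
Total: 56784.2 Mb = 7098.0 MB.
= 7.098 GB.

7.10 GB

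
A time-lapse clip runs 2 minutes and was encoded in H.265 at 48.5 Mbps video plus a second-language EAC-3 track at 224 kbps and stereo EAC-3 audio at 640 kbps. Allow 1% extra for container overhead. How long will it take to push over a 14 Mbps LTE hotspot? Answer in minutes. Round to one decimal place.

2 min = 120 s
Audio total: 224 + 640 = 864 kbps = 0.864 Mbps.
Total bitrate: 49.364 Mbps.
File: 49.364 Mbps × 120 s = 5923.7 Mb.
With 1% container overhead: ×1.01. → 5982.9 Mb.
At 14 Mbps: 5982.9 / 14 = 427.4 s ≈ 7.12 minutes.

7.1 minutes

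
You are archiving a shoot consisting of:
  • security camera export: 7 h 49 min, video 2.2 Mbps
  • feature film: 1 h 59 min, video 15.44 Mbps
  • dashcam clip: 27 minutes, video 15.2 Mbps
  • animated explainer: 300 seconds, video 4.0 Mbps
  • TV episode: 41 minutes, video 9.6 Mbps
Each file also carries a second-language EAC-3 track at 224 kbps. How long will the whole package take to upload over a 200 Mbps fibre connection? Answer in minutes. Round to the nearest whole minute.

Audio: 224 kbps = 0.224 Mbps.
security camera export: 2.424 Mbps × 28140 s = 68211.4 Mb
feature film: 15.664 Mbps × 7140 s = 111841.0 Mb
dashcam clip: 15.424 Mbps × 1620 s = 24986.9 Mb
animated explainer: 4.224 Mbps × 300 s = 1267.2 Mb
TV episode: 9.824 Mbps × 2460 s = 24167.0 Mb
Total: 230473.4 Mb = 28809.2 MB.
At 200 Mbps: 230473.4 / 200 = 1152 s ≈ 19.2 minutes.

19 minutes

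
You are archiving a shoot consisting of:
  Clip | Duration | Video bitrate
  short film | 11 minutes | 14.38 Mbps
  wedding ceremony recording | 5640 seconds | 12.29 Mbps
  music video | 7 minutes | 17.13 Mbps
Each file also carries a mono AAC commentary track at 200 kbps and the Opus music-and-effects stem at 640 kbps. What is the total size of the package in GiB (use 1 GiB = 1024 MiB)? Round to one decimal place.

10.7 GiB

Audio total: 200 + 640 = 840 kbps = 0.840 Mbps.
short film: 15.220 Mbps × 660 s = 10045.2 Mb
wedding ceremony recording: 13.130 Mbps × 5640 s = 74053.2 Mb
music video: 17.970 Mbps × 420 s = 7547.4 Mb
Total: 91645.8 Mb = 11455.7 MB.
= 10.67 GiB.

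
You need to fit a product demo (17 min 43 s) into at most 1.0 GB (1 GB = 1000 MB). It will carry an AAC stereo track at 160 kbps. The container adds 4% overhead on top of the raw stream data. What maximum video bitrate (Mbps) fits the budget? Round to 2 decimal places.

Budget: 1.0 GB = 8000.0 Mb.
Stream payload after overhead: 8000.0 / 1.04 = 7692.3 Mb.
17 min 43 s = 1063 s
Total bitrate budget: 7692.3 Mb / 1063 s = 7.236 Mbps.
Audio: 160 kbps = 0.160 Mbps.
Video: 7.236 − 0.160 = 7.076 Mbps.

7.08 Mbps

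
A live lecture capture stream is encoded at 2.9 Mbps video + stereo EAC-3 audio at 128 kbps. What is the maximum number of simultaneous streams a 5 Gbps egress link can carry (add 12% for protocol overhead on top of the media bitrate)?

1474

Audio: 128 kbps = 0.128 Mbps.
Per-viewer media rate: 3.028 Mbps.
On the wire with 12% overhead: 3.391 Mbps.
5 Gbps = 5,000 Mbps; 5,000 / 3.391 = 1474.33 → 1474 viewers.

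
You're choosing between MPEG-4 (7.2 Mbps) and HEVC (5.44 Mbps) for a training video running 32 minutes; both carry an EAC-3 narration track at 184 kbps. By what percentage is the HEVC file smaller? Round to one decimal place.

23.8%

32 min = 1920 s
Audio: 184 kbps = 0.184 Mbps.
MPEG-4: 7.384 Mbps × 1920 s = 14177.3 Mb = 1.772 GB.
HEVC: 5.624 Mbps × 1920 s = 10798.1 Mb = 1.350 GB.
Reduction: (1 − 1.350/1.772) × 100 = 23.84%.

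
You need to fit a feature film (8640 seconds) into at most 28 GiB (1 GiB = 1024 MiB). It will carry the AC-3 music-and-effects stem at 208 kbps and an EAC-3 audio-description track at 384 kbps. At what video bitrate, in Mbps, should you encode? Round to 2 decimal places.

27.25 Mbps

Budget: 28 GiB = 240518.2 Mb.
Total bitrate budget: 240518.2 Mb / 8640 s = 27.838 Mbps.
Audio total: 208 + 384 = 592 kbps = 0.592 Mbps.
Video: 27.838 − 0.592 = 27.246 Mbps.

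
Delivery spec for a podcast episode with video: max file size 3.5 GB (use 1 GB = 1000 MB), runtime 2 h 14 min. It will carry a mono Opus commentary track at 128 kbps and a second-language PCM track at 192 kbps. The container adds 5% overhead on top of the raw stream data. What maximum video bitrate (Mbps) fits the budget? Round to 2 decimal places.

Budget: 3.5 GB = 28000.0 Mb.
Stream payload after overhead: 28000.0 / 1.05 = 26666.7 Mb.
2 h 14 min = 134 min = 8040 s
Total bitrate budget: 26666.7 Mb / 8040 s = 3.317 Mbps.
Audio total: 128 + 192 = 320 kbps = 0.320 Mbps.
Video: 3.317 − 0.320 = 2.997 Mbps.

3.00 Mbps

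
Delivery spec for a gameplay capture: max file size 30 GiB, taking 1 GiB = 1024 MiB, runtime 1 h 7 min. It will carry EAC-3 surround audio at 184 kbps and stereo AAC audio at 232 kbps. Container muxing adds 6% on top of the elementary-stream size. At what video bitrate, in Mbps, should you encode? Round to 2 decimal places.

Budget: 30 GiB = 257698.0 Mb.
Stream payload after overhead: 257698.0 / 1.06 = 243111.4 Mb.
1 h 7 min = 67 min = 4020 s
Total bitrate budget: 243111.4 Mb / 4020 s = 60.475 Mbps.
Audio total: 184 + 232 = 416 kbps = 0.416 Mbps.
Video: 60.475 − 0.416 = 60.059 Mbps.

60.06 Mbps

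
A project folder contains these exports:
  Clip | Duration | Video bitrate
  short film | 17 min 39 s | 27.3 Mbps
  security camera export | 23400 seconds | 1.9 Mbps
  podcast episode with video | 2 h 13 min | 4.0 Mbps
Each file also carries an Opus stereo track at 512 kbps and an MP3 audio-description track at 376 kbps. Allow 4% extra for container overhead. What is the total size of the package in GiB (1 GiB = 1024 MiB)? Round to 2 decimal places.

Audio total: 512 + 376 = 888 kbps = 0.888 Mbps.
short film: 28.188 Mbps × 1059 s × 1.04 = 31045.1 Mb
security camera export: 2.788 Mbps × 23400 s × 1.04 = 67848.8 Mb
podcast episode with video: 4.888 Mbps × 7980 s × 1.04 = 40566.5 Mb
Total: 139460.4 Mb = 17432.5 MB.
= 16.24 GiB.

16.24 GiB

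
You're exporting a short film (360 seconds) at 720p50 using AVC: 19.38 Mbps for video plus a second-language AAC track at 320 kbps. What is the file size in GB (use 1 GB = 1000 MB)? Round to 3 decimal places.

Audio: 320 kbps = 0.320 Mbps.
Total bitrate: 19.38 + 0.320 = 19.700 Mbps.
Stream data: 19.700 Mbps × 360 s = 7092.0 Mb.
7,092 Mb ÷ 8 = 886.5 MB → 0.8865 GB.

0.887 GB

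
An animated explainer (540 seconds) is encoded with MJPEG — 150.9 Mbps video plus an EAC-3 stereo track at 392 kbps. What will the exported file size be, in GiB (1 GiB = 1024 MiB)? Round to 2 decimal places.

9.51 GiB

Audio: 392 kbps = 0.392 Mbps.
Total bitrate: 150.9 + 0.392 = 151.292 Mbps.
Stream data: 151.292 Mbps × 540 s = 81697.7 Mb.
81,698 Mb = 10,212,210,000 bytes ÷ 1,073,741,824 = 9.511 GiB.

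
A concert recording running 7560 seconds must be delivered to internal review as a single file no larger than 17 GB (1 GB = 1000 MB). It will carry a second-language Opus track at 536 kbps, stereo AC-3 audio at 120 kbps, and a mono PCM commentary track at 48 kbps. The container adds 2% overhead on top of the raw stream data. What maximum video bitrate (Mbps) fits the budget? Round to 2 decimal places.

Budget: 17 GB = 136000.0 Mb.
Stream payload after overhead: 136000.0 / 1.02 = 133333.3 Mb.
Total bitrate budget: 133333.3 Mb / 7560 s = 17.637 Mbps.
Audio total: 536 + 120 + 48 = 704 kbps = 0.704 Mbps.
Video: 17.637 − 0.704 = 16.933 Mbps.

16.93 Mbps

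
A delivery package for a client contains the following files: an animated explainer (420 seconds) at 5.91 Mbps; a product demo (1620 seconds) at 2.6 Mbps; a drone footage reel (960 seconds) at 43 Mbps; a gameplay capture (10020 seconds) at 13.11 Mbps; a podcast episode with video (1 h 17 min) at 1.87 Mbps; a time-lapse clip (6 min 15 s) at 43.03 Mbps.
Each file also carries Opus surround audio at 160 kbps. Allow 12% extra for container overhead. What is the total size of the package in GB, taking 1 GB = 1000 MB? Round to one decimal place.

29.0 GB

Audio: 160 kbps = 0.160 Mbps.
animated explainer: 6.070 Mbps × 420 s × 1.12 = 2855.3 Mb
product demo: 2.760 Mbps × 1620 s × 1.12 = 5007.7 Mb
drone footage reel: 43.160 Mbps × 960 s × 1.12 = 46405.6 Mb
gameplay capture: 13.270 Mbps × 10020 s × 1.12 = 148921.2 Mb
podcast episode with video: 2.030 Mbps × 4620 s × 1.12 = 10504.0 Mb
time-lapse clip: 43.190 Mbps × 375 s × 1.12 = 18139.8 Mb
Total: 231833.8 Mb = 28979.2 MB.
= 28.98 GB.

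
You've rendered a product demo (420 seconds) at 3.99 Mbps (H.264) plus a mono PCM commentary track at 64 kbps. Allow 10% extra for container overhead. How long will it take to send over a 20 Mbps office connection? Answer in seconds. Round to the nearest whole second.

Audio: 64 kbps = 0.064 Mbps.
Total bitrate: 4.054 Mbps.
File: 4.054 Mbps × 420 s = 1702.7 Mb.
With 10% container overhead: ×1.10. → 1872.9 Mb.
At 20 Mbps: 1872.9 / 20 = 93.6 s ≈ 93.6 seconds.

94 seconds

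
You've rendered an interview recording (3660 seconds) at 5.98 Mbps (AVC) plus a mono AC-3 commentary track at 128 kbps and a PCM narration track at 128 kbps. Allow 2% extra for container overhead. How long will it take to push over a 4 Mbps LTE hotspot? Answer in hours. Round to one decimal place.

Audio total: 128 + 128 = 256 kbps = 0.256 Mbps.
Total bitrate: 6.236 Mbps.
File: 6.236 Mbps × 3660 s = 22823.8 Mb.
With 2% container overhead: ×1.02. → 23280.2 Mb.
At 4 Mbps: 23280.2 / 4 = 5820.1 s ≈ 1.62 hours.

1.6 hours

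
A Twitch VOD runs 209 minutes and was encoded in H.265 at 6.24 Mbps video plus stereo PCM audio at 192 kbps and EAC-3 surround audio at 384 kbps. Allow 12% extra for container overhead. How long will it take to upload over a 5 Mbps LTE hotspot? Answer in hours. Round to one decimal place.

5.3 hours

209 min = 12540 s
Audio total: 192 + 384 = 576 kbps = 0.576 Mbps.
Total bitrate: 6.816 Mbps.
File: 6.816 Mbps × 12540 s = 85472.6 Mb.
With 12% container overhead: ×1.12. → 95729.4 Mb.
At 5 Mbps: 95729.4 / 5 = 19145.9 s ≈ 5.32 hours.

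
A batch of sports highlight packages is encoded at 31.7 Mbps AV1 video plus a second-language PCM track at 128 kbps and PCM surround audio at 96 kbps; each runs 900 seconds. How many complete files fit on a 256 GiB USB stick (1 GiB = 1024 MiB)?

76

Audio total: 128 + 96 = 224 kbps = 0.224 Mbps.
Total bitrate: 31.924 Mbps.
Per item: 31.924 Mbps × 900 s = 28,732 Mb = 3,591 MB.
Capacity: 256 GiB = 2,199,023 Mb; 76.54 items → 76 complete.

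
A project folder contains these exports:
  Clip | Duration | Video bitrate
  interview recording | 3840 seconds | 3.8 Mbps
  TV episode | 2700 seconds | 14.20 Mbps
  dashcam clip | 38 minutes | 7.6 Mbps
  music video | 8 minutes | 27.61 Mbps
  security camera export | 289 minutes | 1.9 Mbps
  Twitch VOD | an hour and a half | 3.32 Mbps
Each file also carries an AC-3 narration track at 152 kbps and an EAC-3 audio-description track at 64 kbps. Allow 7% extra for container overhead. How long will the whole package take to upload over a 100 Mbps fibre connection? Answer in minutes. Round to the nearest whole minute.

25 minutes

Audio total: 152 + 64 = 216 kbps = 0.216 Mbps.
interview recording: 4.016 Mbps × 3840 s × 1.07 = 16500.9 Mb
TV episode: 14.416 Mbps × 2700 s × 1.07 = 41647.8 Mb
dashcam clip: 7.816 Mbps × 2280 s × 1.07 = 19067.9 Mb
music video: 27.826 Mbps × 480 s × 1.07 = 14291.4 Mb
security camera export: 2.116 Mbps × 17340 s × 1.07 = 39259.8 Mb
Twitch VOD: 3.536 Mbps × 5400 s × 1.07 = 20431.0 Mb
Total: 151199.0 Mb = 18899.9 MB.
At 100 Mbps: 151199.0 / 100 = 1512 s ≈ 25.2 minutes.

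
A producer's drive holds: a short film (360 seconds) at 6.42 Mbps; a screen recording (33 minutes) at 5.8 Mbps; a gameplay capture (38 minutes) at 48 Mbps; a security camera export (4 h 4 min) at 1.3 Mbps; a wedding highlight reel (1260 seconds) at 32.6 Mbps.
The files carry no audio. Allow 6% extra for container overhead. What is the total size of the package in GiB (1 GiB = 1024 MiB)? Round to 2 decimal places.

short film: 6.420 Mbps × 360 s × 1.06 = 2449.9 Mb
screen recording: 5.800 Mbps × 1980 s × 1.06 = 12173.0 Mb
gameplay capture: 48.000 Mbps × 2280 s × 1.06 = 116006.4 Mb
security camera export: 1.300 Mbps × 14640 s × 1.06 = 20173.9 Mb
wedding highlight reel: 32.600 Mbps × 1260 s × 1.06 = 43540.6 Mb
Total: 194343.8 Mb = 24293.0 MB.
= 22.62 GiB.

22.62 GiB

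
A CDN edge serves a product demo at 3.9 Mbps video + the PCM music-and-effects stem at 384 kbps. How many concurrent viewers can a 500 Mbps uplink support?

116

Audio: 384 kbps = 0.384 Mbps.
Per-viewer media rate: 4.284 Mbps.
500 Mbps = 500.0 Mbps; 500.0 / 4.284 = 116.71 → 116 viewers.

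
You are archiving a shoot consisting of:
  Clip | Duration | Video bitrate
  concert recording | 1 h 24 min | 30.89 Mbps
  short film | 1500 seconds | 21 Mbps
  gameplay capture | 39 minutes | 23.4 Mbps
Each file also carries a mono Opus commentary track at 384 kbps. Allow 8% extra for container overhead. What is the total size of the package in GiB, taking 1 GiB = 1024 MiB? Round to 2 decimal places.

30.85 GiB

Audio: 384 kbps = 0.384 Mbps.
concert recording: 31.274 Mbps × 5040 s × 1.08 = 170230.6 Mb
short film: 21.384 Mbps × 1500 s × 1.08 = 34642.1 Mb
gameplay capture: 23.784 Mbps × 2340 s × 1.08 = 60106.9 Mb
Total: 264979.6 Mb = 33122.5 MB.
= 30.85 GiB.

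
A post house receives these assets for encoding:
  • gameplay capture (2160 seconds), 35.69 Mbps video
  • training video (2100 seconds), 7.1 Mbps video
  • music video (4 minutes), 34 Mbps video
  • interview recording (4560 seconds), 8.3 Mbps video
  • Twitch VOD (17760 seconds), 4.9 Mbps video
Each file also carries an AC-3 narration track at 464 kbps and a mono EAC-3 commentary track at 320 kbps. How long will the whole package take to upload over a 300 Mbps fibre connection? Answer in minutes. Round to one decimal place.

13.7 minutes

Audio total: 464 + 320 = 784 kbps = 0.784 Mbps.
gameplay capture: 36.474 Mbps × 2160 s = 78783.8 Mb
training video: 7.884 Mbps × 2100 s = 16556.4 Mb
music video: 34.784 Mbps × 240 s = 8348.2 Mb
interview recording: 9.084 Mbps × 4560 s = 41423.0 Mb
Twitch VOD: 5.684 Mbps × 17760 s = 100947.8 Mb
Total: 246059.3 Mb = 30757.4 MB.
At 300 Mbps: 246059.3 / 300 = 820 s ≈ 13.7 minutes.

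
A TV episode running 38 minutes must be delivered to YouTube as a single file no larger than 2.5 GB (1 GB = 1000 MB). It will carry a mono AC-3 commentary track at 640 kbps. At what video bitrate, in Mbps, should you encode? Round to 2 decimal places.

8.13 Mbps

Budget: 2.5 GB = 20000.0 Mb.
38 min = 2280 s
Total bitrate budget: 20000.0 Mb / 2280 s = 8.772 Mbps.
Audio: 640 kbps = 0.640 Mbps.
Video: 8.772 − 0.640 = 8.132 Mbps.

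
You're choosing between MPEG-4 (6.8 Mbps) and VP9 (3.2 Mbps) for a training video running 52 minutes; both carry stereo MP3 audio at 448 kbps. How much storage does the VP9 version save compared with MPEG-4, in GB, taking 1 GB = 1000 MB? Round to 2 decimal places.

52 min = 3120 s
Audio: 448 kbps = 0.448 Mbps.
MPEG-4: 7.248 Mbps × 3120 s = 22613.8 Mb = 2.827 GB.
VP9: 3.648 Mbps × 3120 s = 11381.8 Mb = 1.423 GB.
Saving: 2.827 − 1.423 = 1.404 GB.

1.40 GB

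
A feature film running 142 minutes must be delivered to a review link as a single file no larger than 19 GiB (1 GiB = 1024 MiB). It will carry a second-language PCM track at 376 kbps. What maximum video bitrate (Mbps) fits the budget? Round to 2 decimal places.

Budget: 19 GiB = 163208.8 Mb.
142 min = 8520 s
Total bitrate budget: 163208.8 Mb / 8520 s = 19.156 Mbps.
Audio: 376 kbps = 0.376 Mbps.
Video: 19.156 − 0.376 = 18.780 Mbps.

18.78 Mbps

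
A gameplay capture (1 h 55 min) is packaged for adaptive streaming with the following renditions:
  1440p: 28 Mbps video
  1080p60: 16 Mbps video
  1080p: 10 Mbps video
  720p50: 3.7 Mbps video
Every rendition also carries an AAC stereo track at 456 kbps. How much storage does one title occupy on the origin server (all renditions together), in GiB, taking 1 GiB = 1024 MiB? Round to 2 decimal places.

47.81 GiB

1 h 55 min = 115 min = 6900 s
Audio: 456 kbps = 0.456 Mbps.
Sum of rendition bitrates: (28+0.456) + (16+0.456) + (10+0.456) + (3.7+0.456) = 59.524 Mbps.
× 6900 s = 410,716 Mb = 51,339 MB = 47.81 GiB.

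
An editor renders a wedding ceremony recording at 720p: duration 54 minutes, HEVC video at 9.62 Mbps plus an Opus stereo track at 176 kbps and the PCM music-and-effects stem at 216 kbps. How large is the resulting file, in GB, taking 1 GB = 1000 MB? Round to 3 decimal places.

4.055 GB

54 min = 3240 s
Audio total: 176 + 216 = 392 kbps = 0.392 Mbps.
Total bitrate: 9.62 + 0.392 = 10.012 Mbps.
Stream data: 10.012 Mbps × 3240 s = 32438.9 Mb.
32,439 Mb ÷ 8 = 4,055 MB → 4.055 GB.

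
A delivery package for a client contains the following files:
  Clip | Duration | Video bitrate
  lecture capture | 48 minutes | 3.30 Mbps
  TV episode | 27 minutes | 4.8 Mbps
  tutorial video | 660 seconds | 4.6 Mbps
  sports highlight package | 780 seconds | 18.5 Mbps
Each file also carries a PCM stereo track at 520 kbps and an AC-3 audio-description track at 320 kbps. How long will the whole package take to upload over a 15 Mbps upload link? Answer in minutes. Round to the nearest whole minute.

Audio total: 520 + 320 = 840 kbps = 0.840 Mbps.
lecture capture: 4.140 Mbps × 2880 s = 11923.2 Mb
TV episode: 5.640 Mbps × 1620 s = 9136.8 Mb
tutorial video: 5.440 Mbps × 660 s = 3590.4 Mb
sports highlight package: 19.340 Mbps × 780 s = 15085.2 Mb
Total: 39735.6 Mb = 4966.9 MB.
At 15 Mbps: 39735.6 / 15 = 2649 s ≈ 44.2 minutes.

44 minutes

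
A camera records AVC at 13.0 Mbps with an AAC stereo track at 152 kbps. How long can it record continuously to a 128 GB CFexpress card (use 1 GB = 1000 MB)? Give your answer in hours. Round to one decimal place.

21.6 hours

Audio: 152 kbps = 0.152 Mbps.
Total bitrate: 13.0 + 0.152 = 13.152 Mbps.
Capacity: 128 GB = 1,024,000 Mb.
Recording time: 1,024,000 / 13.152 = 77,859 s ≈ 21.6 hours.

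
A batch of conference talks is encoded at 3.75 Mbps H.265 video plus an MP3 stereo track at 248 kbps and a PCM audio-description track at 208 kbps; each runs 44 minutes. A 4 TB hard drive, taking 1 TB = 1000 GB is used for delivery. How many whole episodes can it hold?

2881

44 min = 2640 s
Audio total: 248 + 208 = 456 kbps = 0.456 Mbps.
Total bitrate: 4.206 Mbps.
Per item: 4.206 Mbps × 2640 s = 11,104 Mb = 1,388 MB.
Capacity: 4 TB = 32,000,000 Mb; 2881.89 items → 2881 complete.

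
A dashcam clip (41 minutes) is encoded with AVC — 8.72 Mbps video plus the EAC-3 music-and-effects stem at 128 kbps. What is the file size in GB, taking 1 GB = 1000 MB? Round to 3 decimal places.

41 min = 2460 s
Audio: 128 kbps = 0.128 Mbps.
Total bitrate: 8.72 + 0.128 = 8.848 Mbps.
Stream data: 8.848 Mbps × 2460 s = 21766.1 Mb.
21,766 Mb ÷ 8 = 2,721 MB → 2.721 GB.

2.721 GB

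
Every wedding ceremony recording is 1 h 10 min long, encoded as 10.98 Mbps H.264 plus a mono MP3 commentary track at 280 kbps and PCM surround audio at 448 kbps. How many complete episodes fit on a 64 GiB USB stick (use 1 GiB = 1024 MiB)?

1 h 10 min = 70 min = 4200 s
Audio total: 280 + 448 = 728 kbps = 0.728 Mbps.
Total bitrate: 11.708 Mbps.
Per item: 11.708 Mbps × 4200 s = 49,174 Mb = 6,147 MB.
Capacity: 64 GiB = 549,756 Mb; 11.18 items → 11 complete.

11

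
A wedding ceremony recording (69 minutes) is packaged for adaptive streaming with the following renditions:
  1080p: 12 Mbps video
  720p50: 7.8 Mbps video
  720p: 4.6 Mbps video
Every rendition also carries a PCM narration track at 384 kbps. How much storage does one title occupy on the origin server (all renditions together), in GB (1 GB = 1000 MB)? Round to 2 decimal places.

69 min = 4140 s
Audio: 384 kbps = 0.384 Mbps.
Sum of rendition bitrates: (12+0.384) + (7.8+0.384) + (4.6+0.384) = 25.552 Mbps.
× 4140 s = 105,785 Mb = 13,223 MB = 13.22 GB.

13.22 GB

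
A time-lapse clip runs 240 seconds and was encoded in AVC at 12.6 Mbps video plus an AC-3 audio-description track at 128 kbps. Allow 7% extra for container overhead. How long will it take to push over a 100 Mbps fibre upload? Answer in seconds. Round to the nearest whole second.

Audio: 128 kbps = 0.128 Mbps.
Total bitrate: 12.728 Mbps.
File: 12.728 Mbps × 240 s = 3054.7 Mb.
With 7% container overhead: ×1.07. → 3268.6 Mb.
At 100 Mbps: 3268.6 / 100 = 32.7 s ≈ 32.7 seconds.

33 seconds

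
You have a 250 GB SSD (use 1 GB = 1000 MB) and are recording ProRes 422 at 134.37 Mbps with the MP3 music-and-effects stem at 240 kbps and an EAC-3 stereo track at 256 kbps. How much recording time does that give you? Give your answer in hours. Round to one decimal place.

4.1 hours

Audio total: 240 + 256 = 496 kbps = 0.496 Mbps.
Total bitrate: 134.37 + 0.496 = 134.866 Mbps.
Capacity: 250 GB = 2,000,000 Mb.
Recording time: 2,000,000 / 134.866 = 14,830 s ≈ 4.12 hours.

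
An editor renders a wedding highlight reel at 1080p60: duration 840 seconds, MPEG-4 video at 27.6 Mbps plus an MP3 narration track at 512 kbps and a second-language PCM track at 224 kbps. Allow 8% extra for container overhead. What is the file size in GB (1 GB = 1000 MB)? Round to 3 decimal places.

3.213 GB

Audio total: 512 + 224 = 736 kbps = 0.736 Mbps.
Total bitrate: 27.6 + 0.736 = 28.336 Mbps.
Stream data: 28.336 Mbps × 840 s = 23802.2 Mb.
With 8% container overhead: ×1.08.
25,706 Mb ÷ 8 = 3,213 MB → 3.213 GB.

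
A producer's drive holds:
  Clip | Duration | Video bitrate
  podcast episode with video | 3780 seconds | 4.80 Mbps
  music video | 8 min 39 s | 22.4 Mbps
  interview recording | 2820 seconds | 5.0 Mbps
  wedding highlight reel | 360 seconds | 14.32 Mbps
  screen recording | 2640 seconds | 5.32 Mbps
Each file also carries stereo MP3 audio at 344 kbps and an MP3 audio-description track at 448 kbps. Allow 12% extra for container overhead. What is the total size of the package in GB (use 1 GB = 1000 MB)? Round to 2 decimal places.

Audio total: 344 + 448 = 792 kbps = 0.792 Mbps.
podcast episode with video: 5.592 Mbps × 3780 s × 1.12 = 23674.3 Mb
music video: 23.192 Mbps × 519 s × 1.12 = 13481.0 Mb
interview recording: 5.792 Mbps × 2820 s × 1.12 = 18293.5 Mb
wedding highlight reel: 15.112 Mbps × 360 s × 1.12 = 6093.2 Mb
screen recording: 6.112 Mbps × 2640 s × 1.12 = 18072.0 Mb
Total: 79613.9 Mb = 9951.7 MB.
= 9.952 GB.

9.95 GB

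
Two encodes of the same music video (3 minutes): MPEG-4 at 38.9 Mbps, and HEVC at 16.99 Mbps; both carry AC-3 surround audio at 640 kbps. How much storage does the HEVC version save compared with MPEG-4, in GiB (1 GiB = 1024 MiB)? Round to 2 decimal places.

3 min = 180 s
Audio: 640 kbps = 0.640 Mbps.
MPEG-4: 39.540 Mbps × 180 s = 7117.2 Mb = 0.829 GiB.
HEVC: 17.630 Mbps × 180 s = 3173.4 Mb = 0.369 GiB.
Saving: 0.829 − 0.369 = 0.459 GiB.

0.46 GiB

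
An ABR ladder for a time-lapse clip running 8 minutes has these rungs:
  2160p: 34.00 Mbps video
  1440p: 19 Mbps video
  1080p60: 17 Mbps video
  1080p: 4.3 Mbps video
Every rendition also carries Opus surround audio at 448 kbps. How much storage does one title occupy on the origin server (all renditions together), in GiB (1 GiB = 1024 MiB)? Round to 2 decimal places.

8 min = 480 s
Audio: 448 kbps = 0.448 Mbps.
Sum of rendition bitrates: (34.00+0.448) + (19+0.448) + (17+0.448) + (4.3+0.448) = 76.092 Mbps.
× 480 s = 36,524 Mb = 4,566 MB = 4.252 GiB.

4.25 GiB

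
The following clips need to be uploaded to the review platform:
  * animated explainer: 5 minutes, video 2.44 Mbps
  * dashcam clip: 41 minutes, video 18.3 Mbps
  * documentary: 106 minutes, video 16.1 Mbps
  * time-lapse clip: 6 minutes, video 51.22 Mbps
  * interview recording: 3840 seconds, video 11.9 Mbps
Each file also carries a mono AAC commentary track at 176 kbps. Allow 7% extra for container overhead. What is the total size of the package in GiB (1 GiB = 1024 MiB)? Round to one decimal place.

26.7 GiB

Audio: 176 kbps = 0.176 Mbps.
animated explainer: 2.616 Mbps × 300 s × 1.07 = 839.7 Mb
dashcam clip: 18.476 Mbps × 2460 s × 1.07 = 48632.5 Mb
documentary: 16.276 Mbps × 6360 s × 1.07 = 110761.4 Mb
time-lapse clip: 51.396 Mbps × 360 s × 1.07 = 19797.7 Mb
interview recording: 12.076 Mbps × 3840 s × 1.07 = 49617.9 Mb
Total: 229649.3 Mb = 28706.2 MB.
= 26.73 GiB.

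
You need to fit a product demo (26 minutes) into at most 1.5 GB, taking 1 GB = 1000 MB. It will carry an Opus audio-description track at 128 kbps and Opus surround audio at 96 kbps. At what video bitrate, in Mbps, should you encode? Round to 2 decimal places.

7.47 Mbps

Budget: 1.5 GB = 12000.0 Mb.
26 min = 1560 s
Total bitrate budget: 12000.0 Mb / 1560 s = 7.692 Mbps.
Audio total: 128 + 96 = 224 kbps = 0.224 Mbps.
Video: 7.692 − 0.224 = 7.468 Mbps.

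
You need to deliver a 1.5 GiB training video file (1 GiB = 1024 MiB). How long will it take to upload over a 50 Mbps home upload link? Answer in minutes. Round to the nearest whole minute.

4 minutes

File: 1.5 GiB = 12884.9 Mb.
At 50 Mbps: 12884.9 / 50 = 257.7 s ≈ 4.29 minutes.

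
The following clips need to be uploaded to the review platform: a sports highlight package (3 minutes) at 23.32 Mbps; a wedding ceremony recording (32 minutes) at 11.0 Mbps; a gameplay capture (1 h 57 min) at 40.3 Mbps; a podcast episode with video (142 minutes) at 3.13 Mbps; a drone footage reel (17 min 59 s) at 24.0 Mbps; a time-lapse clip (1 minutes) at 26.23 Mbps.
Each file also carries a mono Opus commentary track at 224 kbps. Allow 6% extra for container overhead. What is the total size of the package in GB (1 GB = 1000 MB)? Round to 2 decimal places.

48.57 GB

Audio: 224 kbps = 0.224 Mbps.
sports highlight package: 23.544 Mbps × 180 s × 1.06 = 4492.2 Mb
wedding ceremony recording: 11.224 Mbps × 1920 s × 1.06 = 22843.1 Mb
gameplay capture: 40.524 Mbps × 7020 s × 1.06 = 301547.2 Mb
podcast episode with video: 3.354 Mbps × 8520 s × 1.06 = 30290.6 Mb
drone footage reel: 24.224 Mbps × 1079 s × 1.06 = 27706.0 Mb
time-lapse clip: 26.454 Mbps × 60 s × 1.06 = 1682.5 Mb
Total: 388561.5 Mb = 48570.2 MB.
= 48.57 GB.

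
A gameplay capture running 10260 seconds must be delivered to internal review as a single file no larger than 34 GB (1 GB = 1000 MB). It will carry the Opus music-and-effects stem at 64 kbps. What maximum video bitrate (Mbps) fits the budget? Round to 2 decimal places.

Budget: 34 GB = 272000.0 Mb.
Total bitrate budget: 272000.0 Mb / 10260 s = 26.511 Mbps.
Audio: 64 kbps = 0.064 Mbps.
Video: 26.511 − 0.064 = 26.447 Mbps.

26.45 Mbps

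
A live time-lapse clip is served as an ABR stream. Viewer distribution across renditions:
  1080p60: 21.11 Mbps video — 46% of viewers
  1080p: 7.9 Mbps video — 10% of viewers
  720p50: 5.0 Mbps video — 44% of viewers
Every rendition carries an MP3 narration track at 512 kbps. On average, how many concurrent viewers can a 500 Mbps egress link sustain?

Audio: 512 kbps = 0.512 Mbps.
Average per-viewer bitrate: 0.46×21.622 + 0.10×8.412 + 0.44×5.512 = 13.213 Mbps.
500 Mbps = 500.0 Mbps; 500.0 / 13.213 = 37.84 → 37.

37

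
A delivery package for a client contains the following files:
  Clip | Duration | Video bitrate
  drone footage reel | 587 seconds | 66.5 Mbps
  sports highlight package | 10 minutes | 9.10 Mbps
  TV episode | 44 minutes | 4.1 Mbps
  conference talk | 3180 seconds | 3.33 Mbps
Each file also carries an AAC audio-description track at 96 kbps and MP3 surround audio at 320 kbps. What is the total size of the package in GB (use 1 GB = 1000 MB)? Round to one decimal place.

Audio total: 96 + 320 = 416 kbps = 0.416 Mbps.
drone footage reel: 66.916 Mbps × 587 s = 39279.7 Mb
sports highlight package: 9.516 Mbps × 600 s = 5709.6 Mb
TV episode: 4.516 Mbps × 2640 s = 11922.2 Mb
conference talk: 3.746 Mbps × 3180 s = 11912.3 Mb
Total: 68823.8 Mb = 8603.0 MB.
= 8.603 GB.

8.6 GB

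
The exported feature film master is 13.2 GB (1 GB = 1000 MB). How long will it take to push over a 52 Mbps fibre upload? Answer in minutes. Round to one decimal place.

33.8 minutes

File: 13.2 GB = 105600.0 Mb.
At 52 Mbps: 105600.0 / 52 = 2030.8 s ≈ 33.8 minutes.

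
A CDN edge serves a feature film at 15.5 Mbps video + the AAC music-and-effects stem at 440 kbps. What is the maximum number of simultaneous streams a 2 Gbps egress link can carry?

125

Audio: 440 kbps = 0.440 Mbps.
Per-viewer media rate: 15.940 Mbps.
2 Gbps = 2,000 Mbps; 2,000 / 15.940 = 125.47 → 125 viewers.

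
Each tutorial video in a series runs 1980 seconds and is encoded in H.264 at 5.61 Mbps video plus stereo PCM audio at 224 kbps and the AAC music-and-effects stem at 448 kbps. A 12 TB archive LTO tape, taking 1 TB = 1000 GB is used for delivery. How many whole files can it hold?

Audio total: 224 + 448 = 672 kbps = 0.672 Mbps.
Total bitrate: 6.282 Mbps.
Per item: 6.282 Mbps × 1980 s = 12,438 Mb = 1,555 MB.
Capacity: 12 TB = 96,000,000 Mb; 7718.06 items → 7718 complete.

7718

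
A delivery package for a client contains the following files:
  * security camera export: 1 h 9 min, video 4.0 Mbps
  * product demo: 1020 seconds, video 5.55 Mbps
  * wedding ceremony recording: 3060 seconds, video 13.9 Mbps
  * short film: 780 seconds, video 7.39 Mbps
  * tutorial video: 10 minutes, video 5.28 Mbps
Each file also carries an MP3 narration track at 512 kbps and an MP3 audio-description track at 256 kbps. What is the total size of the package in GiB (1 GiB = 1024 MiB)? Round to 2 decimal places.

Audio total: 512 + 256 = 768 kbps = 0.768 Mbps.
security camera export: 4.768 Mbps × 4140 s = 19739.5 Mb
product demo: 6.318 Mbps × 1020 s = 6444.4 Mb
wedding ceremony recording: 14.668 Mbps × 3060 s = 44884.1 Mb
short film: 8.158 Mbps × 780 s = 6363.2 Mb
tutorial video: 6.048 Mbps × 600 s = 3628.8 Mb
Total: 81060.0 Mb = 10132.5 MB.
= 9.437 GiB.

9.44 GiB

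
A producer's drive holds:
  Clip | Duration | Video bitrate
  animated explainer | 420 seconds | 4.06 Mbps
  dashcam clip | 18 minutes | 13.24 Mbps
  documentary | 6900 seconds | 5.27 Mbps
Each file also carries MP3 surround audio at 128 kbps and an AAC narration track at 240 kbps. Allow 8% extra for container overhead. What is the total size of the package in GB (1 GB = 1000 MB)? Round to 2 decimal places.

Audio total: 128 + 240 = 368 kbps = 0.368 Mbps.
animated explainer: 4.428 Mbps × 420 s × 1.08 = 2008.5 Mb
dashcam clip: 13.608 Mbps × 1080 s × 1.08 = 15872.4 Mb
documentary: 5.638 Mbps × 6900 s × 1.08 = 42014.4 Mb
Total: 59895.3 Mb = 7486.9 MB.
= 7.487 GB.

7.49 GB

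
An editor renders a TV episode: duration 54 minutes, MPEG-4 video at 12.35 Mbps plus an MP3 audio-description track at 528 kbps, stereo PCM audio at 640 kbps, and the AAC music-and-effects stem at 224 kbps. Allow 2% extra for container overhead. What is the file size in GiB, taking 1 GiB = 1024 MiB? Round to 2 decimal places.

54 min = 3240 s
Audio total: 528 + 640 + 224 = 1392 kbps = 1.392 Mbps.
Total bitrate: 12.35 + 1.392 = 13.742 Mbps.
Stream data: 13.742 Mbps × 3240 s = 44524.1 Mb.
With 2% container overhead: ×1.02.
45,415 Mb = 5,676,820,200 bytes ÷ 1,073,741,824 = 5.287 GiB.

5.29 GiB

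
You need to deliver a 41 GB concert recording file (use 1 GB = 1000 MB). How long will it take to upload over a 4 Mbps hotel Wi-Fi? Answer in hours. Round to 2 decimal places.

22.78 hours

File: 41 GB = 328000.0 Mb.
At 4 Mbps: 328000.0 / 4 = 82000.0 s ≈ 22.8 hours.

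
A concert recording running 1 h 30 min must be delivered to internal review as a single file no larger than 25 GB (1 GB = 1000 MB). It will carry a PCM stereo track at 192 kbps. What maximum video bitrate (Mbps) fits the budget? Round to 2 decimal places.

36.85 Mbps

Budget: 25 GB = 200000.0 Mb.
1 h 30 min = 90 min = 5400 s
Total bitrate budget: 200000.0 Mb / 5400 s = 37.037 Mbps.
Audio: 192 kbps = 0.192 Mbps.
Video: 37.037 − 0.192 = 36.845 Mbps.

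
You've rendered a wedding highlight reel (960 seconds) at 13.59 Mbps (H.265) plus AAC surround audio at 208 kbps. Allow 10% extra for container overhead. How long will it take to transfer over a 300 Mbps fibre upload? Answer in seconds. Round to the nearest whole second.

Audio: 208 kbps = 0.208 Mbps.
Total bitrate: 13.798 Mbps.
File: 13.798 Mbps × 960 s = 13246.1 Mb.
With 10% container overhead: ×1.10. → 14570.7 Mb.
At 300 Mbps: 14570.7 / 300 = 48.6 s ≈ 48.6 seconds.

49 seconds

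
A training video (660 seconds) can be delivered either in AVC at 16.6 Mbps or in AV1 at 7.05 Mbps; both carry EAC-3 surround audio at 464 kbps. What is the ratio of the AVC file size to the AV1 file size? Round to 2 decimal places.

Audio: 464 kbps = 0.464 Mbps.
AVC: 17.064 Mbps × 660 s = 11262.2 Mb = 1.311 GiB.
AV1: 7.514 Mbps × 660 s = 4959.2 Mb = 0.577 GiB.
Ratio: 1.311 / 0.577 = 2.271.

2.27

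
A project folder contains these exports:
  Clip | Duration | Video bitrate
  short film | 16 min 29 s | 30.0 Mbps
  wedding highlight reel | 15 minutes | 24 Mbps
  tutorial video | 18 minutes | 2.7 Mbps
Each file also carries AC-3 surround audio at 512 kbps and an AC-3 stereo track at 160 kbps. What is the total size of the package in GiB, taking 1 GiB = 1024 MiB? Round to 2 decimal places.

6.54 GiB

Audio total: 512 + 160 = 672 kbps = 0.672 Mbps.
short film: 30.672 Mbps × 989 s = 30334.6 Mb
wedding highlight reel: 24.672 Mbps × 900 s = 22204.8 Mb
tutorial video: 3.372 Mbps × 1080 s = 3641.8 Mb
Total: 56181.2 Mb = 7022.6 MB.
= 6.540 GiB.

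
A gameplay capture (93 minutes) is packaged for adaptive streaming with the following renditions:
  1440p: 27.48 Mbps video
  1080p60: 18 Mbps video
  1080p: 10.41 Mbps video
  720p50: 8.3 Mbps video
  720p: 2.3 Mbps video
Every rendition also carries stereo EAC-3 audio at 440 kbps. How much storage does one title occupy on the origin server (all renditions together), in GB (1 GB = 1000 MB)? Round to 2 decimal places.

47.91 GB

93 min = 5580 s
Audio: 440 kbps = 0.440 Mbps.
Sum of rendition bitrates: (27.48+0.440) + (18+0.440) + (10.41+0.440) + (8.3+0.440) + (2.3+0.440) = 68.690 Mbps.
× 5580 s = 383,290 Mb = 47,911 MB = 47.91 GB.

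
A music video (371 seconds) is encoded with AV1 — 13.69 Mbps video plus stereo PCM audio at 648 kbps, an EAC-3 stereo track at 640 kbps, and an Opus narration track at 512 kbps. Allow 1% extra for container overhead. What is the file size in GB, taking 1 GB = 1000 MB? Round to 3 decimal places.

Audio total: 648 + 640 + 512 = 1800 kbps = 1.800 Mbps.
Total bitrate: 13.69 + 1.800 = 15.490 Mbps.
Stream data: 15.490 Mbps × 371 s = 5746.8 Mb.
With 1% container overhead: ×1.01.
5,804 Mb ÷ 8 = 725.5 MB → 0.7255 GB.

0.726 GB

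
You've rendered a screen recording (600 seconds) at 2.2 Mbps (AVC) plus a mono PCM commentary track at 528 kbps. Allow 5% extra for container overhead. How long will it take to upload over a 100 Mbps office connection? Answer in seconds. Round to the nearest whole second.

17 seconds

Audio: 528 kbps = 0.528 Mbps.
Total bitrate: 2.728 Mbps.
File: 2.728 Mbps × 600 s = 1636.8 Mb.
With 5% container overhead: ×1.05. → 1718.6 Mb.
At 100 Mbps: 1718.6 / 100 = 17.2 s ≈ 17.2 seconds.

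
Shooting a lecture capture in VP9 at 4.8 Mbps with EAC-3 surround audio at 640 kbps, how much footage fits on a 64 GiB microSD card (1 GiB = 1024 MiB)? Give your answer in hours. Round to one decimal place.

28.1 hours

Audio: 640 kbps = 0.640 Mbps.
Total bitrate: 4.8 + 0.640 = 5.440 Mbps.
Capacity: 64 GiB = 549,756 Mb.
Recording time: 549,756 / 5.440 = 101,058 s ≈ 28.1 hours.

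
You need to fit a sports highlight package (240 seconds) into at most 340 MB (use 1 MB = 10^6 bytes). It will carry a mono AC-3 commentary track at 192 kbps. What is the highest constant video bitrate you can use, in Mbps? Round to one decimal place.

Budget: 340 MB = 2720.0 Mb.
Total bitrate budget: 2720.0 Mb / 240 s = 11.333 Mbps.
Audio: 192 kbps = 0.192 Mbps.
Video: 11.333 − 0.192 = 11.141 Mbps.

11.1 Mbps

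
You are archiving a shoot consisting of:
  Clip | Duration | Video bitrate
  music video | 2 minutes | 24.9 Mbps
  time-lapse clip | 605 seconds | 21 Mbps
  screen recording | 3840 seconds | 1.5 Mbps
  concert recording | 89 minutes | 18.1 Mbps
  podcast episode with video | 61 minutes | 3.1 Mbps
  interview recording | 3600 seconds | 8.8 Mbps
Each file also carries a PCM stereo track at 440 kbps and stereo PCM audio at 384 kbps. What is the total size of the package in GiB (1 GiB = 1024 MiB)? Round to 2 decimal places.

20.40 GiB

Audio total: 440 + 384 = 824 kbps = 0.824 Mbps.
music video: 25.724 Mbps × 120 s = 3086.9 Mb
time-lapse clip: 21.824 Mbps × 605 s = 13203.5 Mb
screen recording: 2.324 Mbps × 3840 s = 8924.2 Mb
concert recording: 18.924 Mbps × 5340 s = 101054.2 Mb
podcast episode with video: 3.924 Mbps × 3660 s = 14361.8 Mb
interview recording: 9.624 Mbps × 3600 s = 34646.4 Mb
Total: 175277.0 Mb = 21909.6 MB.
= 20.40 GiB.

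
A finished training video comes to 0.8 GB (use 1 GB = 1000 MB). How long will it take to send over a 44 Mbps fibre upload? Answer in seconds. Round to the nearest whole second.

File: 0.8 GB = 6400.0 Mb.
At 44 Mbps: 6400.0 / 44 = 145.5 s ≈ 145 seconds.

145 seconds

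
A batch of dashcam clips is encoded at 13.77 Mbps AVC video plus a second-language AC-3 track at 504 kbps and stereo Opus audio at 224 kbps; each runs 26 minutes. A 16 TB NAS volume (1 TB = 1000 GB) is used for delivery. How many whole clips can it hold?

5659

26 min = 1560 s
Audio total: 504 + 224 = 728 kbps = 0.728 Mbps.
Total bitrate: 14.498 Mbps.
Per item: 14.498 Mbps × 1560 s = 22,617 Mb = 2,827 MB.
Capacity: 16 TB = 128,000,000 Mb; 5659.49 items → 5659 complete.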